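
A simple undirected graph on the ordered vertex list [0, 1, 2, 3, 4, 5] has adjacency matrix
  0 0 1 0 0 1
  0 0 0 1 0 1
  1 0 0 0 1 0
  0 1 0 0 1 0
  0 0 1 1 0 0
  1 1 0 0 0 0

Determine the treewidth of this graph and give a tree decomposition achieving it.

Treewidth 2.
Bags: B1 = {1, 3, 4}  B2 = {1, 2, 4}  B3 = {0, 1, 2}  B4 = {0, 1, 5}
Tree: B1–B2, B2–B3, B3–B4

The largest bag has 3 vertices, giving width 2; this decomposition certifies tw(G) ≤ 2. For the lower bound, G contains the cycle 1–3–4–2–0–5–1, so G is not a forest; only forests have treewidth ≤ 1, hence tw(G) ≥ 2. Therefore the treewidth is 2.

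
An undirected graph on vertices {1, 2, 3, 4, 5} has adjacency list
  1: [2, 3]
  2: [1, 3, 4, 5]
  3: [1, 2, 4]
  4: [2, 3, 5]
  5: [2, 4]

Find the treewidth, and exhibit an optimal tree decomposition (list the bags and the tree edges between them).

Every bag has size at most 3, so the width is 3 − 1 = 2 and tw(G) ≤ 2. For the lower bound, the 3 vertices {1, 2, 3} are pairwise adjacent, and any tree decomposition puts a clique entirely inside one bag — forcing width ≥ 2. Therefore the treewidth is 2.

Treewidth 2.
One such decomposition:
Bags: B1 = {2, 3, 4}  B2 = {2, 4, 5}  B3 = {1, 2, 3}
Tree: B1–B2, B1–B3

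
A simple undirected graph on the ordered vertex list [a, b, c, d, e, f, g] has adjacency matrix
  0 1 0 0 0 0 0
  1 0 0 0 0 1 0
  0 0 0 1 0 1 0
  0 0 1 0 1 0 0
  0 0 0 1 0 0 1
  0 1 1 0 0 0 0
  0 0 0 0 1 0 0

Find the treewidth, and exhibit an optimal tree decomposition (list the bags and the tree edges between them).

Each bag holds 2 vertices, so the decomposition has width 1, which upper-bounds the treewidth. Since G has at least one edge (e.g. a–b), it is not an edgeless graph, so tw(G) ≥ 1. Combining the bounds, tw(G) = 1.

Treewidth 1.
Bags: B1 = {a, b}  B2 = {b, f}  B3 = {c, f}  B4 = {c, d}  B5 = {d, e}  B6 = {e, g}
Tree: B1–B2, B2–B3, B3–B4, B4–B5, B5–B6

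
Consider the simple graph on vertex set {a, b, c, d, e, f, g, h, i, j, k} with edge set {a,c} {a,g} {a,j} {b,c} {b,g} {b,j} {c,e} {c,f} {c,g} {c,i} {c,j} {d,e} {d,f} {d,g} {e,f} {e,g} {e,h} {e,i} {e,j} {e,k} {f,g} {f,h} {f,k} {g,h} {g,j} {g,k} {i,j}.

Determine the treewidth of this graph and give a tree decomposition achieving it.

The largest bag has 4 vertices, giving width 3; this decomposition certifies tw(G) ≤ 3. For the lower bound, the 4 vertices {c, e, g, j} are pairwise adjacent, and any tree decomposition puts a clique entirely inside one bag — forcing width ≥ 3. Hence tw(G) = 3 exactly.

Treewidth 3.
Bags: B1 = {c, e, f, g}  B2 = {c, e, g, j}  B3 = {b, c, g, j}  B4 = {e, f, g, k}  B5 = {c, e, i, j}  B6 = {a, c, g, j}  B7 = {d, e, f, g}  B8 = {e, f, g, h}
Tree: B1–B2, B2–B3, B1–B4, B2–B5, B3–B6, B1–B7, B4–B8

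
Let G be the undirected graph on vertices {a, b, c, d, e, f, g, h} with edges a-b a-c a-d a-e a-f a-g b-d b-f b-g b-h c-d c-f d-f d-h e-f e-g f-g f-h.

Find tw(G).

A width-3 tree decomposition is:
Bags: B1 = {a, b, d, f}  B2 = {a, c, d, f}  B3 = {a, b, f, g}  B4 = {b, d, f, h}  B5 = {a, e, f, g}
Tree: B1–B2, B1–B3, B1–B4, B3–B5
Every bag has size at most 4, so the width is 4 − 1 = 3 and tw(G) ≤ 3. For the lower bound, the 4 vertices {b, d, f, h} are pairwise adjacent, and any tree decomposition puts a clique entirely inside one bag — forcing width ≥ 3. Therefore the treewidth is 3.

3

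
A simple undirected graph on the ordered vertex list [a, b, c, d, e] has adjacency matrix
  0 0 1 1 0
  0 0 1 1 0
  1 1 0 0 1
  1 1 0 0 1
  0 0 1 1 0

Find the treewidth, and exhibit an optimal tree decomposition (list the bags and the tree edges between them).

Treewidth 2.
One optimal decomposition is:
Bags: B1 = {b, c, d}  B2 = {c, d, e}  B3 = {a, c, d}
Tree: B1–B2, B2–B3

Each bag holds 3 vertices, so the decomposition has width 2, which upper-bounds the treewidth. For the lower bound, G contains the cycle b–d–e–c–b, so G is not a forest; only forests have treewidth ≤ 1, hence tw(G) ≥ 2. Hence tw(G) = 2 exactly.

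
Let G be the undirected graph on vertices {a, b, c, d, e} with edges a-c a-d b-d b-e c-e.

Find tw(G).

2

A width-2 tree decomposition is:
Bags: B1 = {b, c, e}  B2 = {a, b, c}  B3 = {a, b, d}
Tree: B1–B2, B2–B3
The largest bag has 3 vertices, giving width 2; this decomposition certifies tw(G) ≤ 2. The edges b–e–c–a–d–b form a cycle, so G is not a tree and its treewidth is at least 2. Therefore the treewidth is 2.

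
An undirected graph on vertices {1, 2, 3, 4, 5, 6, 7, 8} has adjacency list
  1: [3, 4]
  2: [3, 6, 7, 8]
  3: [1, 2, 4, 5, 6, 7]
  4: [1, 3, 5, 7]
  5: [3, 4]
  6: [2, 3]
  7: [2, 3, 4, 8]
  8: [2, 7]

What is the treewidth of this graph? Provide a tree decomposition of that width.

Every bag has size at most 3, so the width is 3 − 1 = 2 and tw(G) ≤ 2. On the other hand G contains the 3-clique {2, 7, 8}. A clique must lie in a single bag of any decomposition, so no decomposition can have width below 2. The upper and lower bounds meet at 2, so that is the treewidth.

Treewidth 2.
One optimal decomposition is:
Bags: B1 = {3, 4, 7}  B2 = {2, 3, 7}  B3 = {2, 7, 8}  B4 = {3, 4, 5}  B5 = {2, 3, 6}  B6 = {1, 3, 4}
Tree: B1–B2, B2–B3, B1–B4, B2–B5, B1–B6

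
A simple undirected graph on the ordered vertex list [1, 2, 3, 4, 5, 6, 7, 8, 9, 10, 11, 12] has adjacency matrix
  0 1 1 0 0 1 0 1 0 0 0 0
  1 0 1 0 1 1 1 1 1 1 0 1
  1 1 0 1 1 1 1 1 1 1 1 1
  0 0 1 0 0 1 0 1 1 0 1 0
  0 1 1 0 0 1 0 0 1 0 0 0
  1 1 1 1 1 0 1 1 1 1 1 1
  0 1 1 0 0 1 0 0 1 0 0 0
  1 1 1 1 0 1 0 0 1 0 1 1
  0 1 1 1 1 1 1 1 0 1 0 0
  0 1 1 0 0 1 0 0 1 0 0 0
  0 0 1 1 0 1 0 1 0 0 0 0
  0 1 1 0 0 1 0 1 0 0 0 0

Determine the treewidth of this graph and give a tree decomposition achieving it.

Each bag holds 5 vertices, so the decomposition has width 4, which upper-bounds the treewidth. Conversely, {1, 2, 3, 6, 8} is a clique of size 5, and the vertices of any clique must share a bag in every tree decomposition; so some bag has ≥ 5 vertices and tw(G) ≥ 4. Combining the bounds, tw(G) = 4.

Treewidth 4.
One optimal decomposition is:
Bags: B1 = {3, 4, 6, 8, 9}  B2 = {2, 3, 6, 8, 9}  B3 = {3, 4, 6, 8, 11}  B4 = {2, 3, 6, 9, 10}  B5 = {2, 3, 5, 6, 9}  B6 = {1, 2, 3, 6, 8}  B7 = {2, 3, 6, 8, 12}  B8 = {2, 3, 6, 7, 9}
Tree: B1–B2, B1–B3, B2–B4, B4–B5, B2–B6, B2–B7, B4–B8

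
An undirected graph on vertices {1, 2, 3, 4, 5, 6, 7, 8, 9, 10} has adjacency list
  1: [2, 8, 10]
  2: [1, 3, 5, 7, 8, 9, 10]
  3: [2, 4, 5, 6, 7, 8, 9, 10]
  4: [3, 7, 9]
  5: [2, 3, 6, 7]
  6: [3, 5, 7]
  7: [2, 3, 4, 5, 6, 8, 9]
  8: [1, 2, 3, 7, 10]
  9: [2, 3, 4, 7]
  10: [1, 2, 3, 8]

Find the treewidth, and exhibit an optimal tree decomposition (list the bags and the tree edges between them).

Treewidth 3.
One such decomposition:
Bags: B1 = {2, 3, 5, 7}  B2 = {2, 3, 7, 9}  B3 = {2, 3, 7, 8}  B4 = {2, 3, 8, 10}  B5 = {3, 4, 7, 9}  B6 = {3, 5, 6, 7}  B7 = {1, 2, 8, 10}
Tree: B1–B2, B1–B3, B3–B4, B2–B5, B1–B6, B4–B7

The largest bag has 4 vertices, giving width 3; this decomposition certifies tw(G) ≤ 3. For the lower bound, the 4 vertices {1, 2, 8, 10} are pairwise adjacent, and any tree decomposition puts a clique entirely inside one bag — forcing width ≥ 3. Hence tw(G) = 3 exactly.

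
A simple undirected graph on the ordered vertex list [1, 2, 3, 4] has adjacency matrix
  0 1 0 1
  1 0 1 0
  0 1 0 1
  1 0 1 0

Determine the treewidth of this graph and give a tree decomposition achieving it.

Treewidth 2.
One such decomposition:
Bags: B1 = {1, 3, 4}  B2 = {1, 2, 3}
Tree: B1–B2

Each bag holds 3 vertices, so the decomposition has width 2, which upper-bounds the treewidth. The edges 1–4–3–2–1 form a cycle, so G is not a tree and its treewidth is at least 2. Combining the bounds, tw(G) = 2.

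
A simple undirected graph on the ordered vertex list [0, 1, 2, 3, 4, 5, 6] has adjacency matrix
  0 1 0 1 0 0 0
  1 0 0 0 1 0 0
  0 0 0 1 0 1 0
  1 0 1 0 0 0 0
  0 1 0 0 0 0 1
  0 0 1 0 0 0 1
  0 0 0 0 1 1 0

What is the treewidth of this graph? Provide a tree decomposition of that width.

Treewidth 2.
One such decomposition:
Bags: B1 = {2, 5, 6}  B2 = {2, 3, 6}  B3 = {0, 3, 6}  B4 = {0, 1, 6}  B5 = {1, 4, 6}
Tree: B1–B2, B2–B3, B3–B4, B4–B5

The largest bag has 3 vertices, giving width 2; this decomposition certifies tw(G) ≤ 2. Since 6–5–2–3–0–1–4–6 is a cycle in G, G is not acyclic. Forests are exactly the graphs of treewidth ≤ 1, so tw(G) ≥ 2. The upper and lower bounds meet at 2, so that is the treewidth.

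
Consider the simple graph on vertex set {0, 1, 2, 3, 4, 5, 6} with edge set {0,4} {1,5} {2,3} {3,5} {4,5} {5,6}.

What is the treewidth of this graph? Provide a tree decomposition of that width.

Treewidth 1.
One optimal decomposition is:
Bags: B1 = {3, 5}  B2 = {2, 3}  B3 = {1, 5}  B4 = {4, 5}  B5 = {0, 4}  B6 = {5, 6}
Tree: B1–B2, B1–B3, B3–B4, B4–B5, B3–B6

Every bag has size at most 2, so the width is 2 − 1 = 1 and tw(G) ≤ 1. Since G has at least one edge (e.g. 5–3), it is not an edgeless graph, so tw(G) ≥ 1. The upper and lower bounds meet at 1, so that is the treewidth.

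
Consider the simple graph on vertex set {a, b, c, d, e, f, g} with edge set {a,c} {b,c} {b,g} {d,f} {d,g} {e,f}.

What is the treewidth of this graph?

A width-1 tree decomposition is:
Bags: B1 = {e, f}  B2 = {d, f}  B3 = {d, g}  B4 = {b, g}  B5 = {b, c}  B6 = {a, c}
Tree: B1–B2, B2–B3, B3–B4, B4–B5, B5–B6
The largest bag has 2 vertices, giving width 1; this decomposition certifies tw(G) ≤ 1. Since G has at least one edge (e.g. e–f), it is not an edgeless graph, so tw(G) ≥ 1. The upper and lower bounds meet at 1, so that is the treewidth.

1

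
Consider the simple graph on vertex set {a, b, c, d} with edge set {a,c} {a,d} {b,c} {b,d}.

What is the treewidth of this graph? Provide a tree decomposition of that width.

Treewidth 2.
One optimal decomposition is:
Bags: B1 = {b, c, d}  B2 = {a, c, d}
Tree: B1–B2

Each bag holds 3 vertices, so the decomposition has width 2, which upper-bounds the treewidth. For the lower bound, G contains the cycle c–b–d–a–c, so G is not a forest; only forests have treewidth ≤ 1, hence tw(G) ≥ 2. Combining the bounds, tw(G) = 2.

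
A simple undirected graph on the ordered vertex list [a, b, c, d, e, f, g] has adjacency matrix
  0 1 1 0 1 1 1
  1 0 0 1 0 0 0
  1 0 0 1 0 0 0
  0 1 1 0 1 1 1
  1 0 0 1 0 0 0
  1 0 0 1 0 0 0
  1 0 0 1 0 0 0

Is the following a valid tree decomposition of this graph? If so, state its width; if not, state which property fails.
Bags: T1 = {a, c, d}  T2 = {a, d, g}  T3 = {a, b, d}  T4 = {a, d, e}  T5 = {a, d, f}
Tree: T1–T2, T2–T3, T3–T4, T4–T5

Yes; width 2.

Checking the three conditions: (i) the bags cover all of {a, b, c, d, e, f, g}; (ii) for each edge, some bag contains both endpoints; (iii) the bags containing any fixed vertex form a subtree. All hold, so the decomposition is valid with width 3 − 1 = 2.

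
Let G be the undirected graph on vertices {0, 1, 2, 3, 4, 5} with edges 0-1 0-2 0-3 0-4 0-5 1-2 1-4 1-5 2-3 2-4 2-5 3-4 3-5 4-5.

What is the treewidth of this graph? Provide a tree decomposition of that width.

Treewidth 4.
One optimal decomposition is:
Bags: B1 = {0, 1, 2, 4, 5}  B2 = {0, 2, 3, 4, 5}
Tree: B1–B2

The largest bag has 5 vertices, giving width 4; this decomposition certifies tw(G) ≤ 4. For the lower bound, the 5 vertices {0, 1, 2, 4, 5} are pairwise adjacent, and any tree decomposition puts a clique entirely inside one bag — forcing width ≥ 4. Hence tw(G) = 4 exactly.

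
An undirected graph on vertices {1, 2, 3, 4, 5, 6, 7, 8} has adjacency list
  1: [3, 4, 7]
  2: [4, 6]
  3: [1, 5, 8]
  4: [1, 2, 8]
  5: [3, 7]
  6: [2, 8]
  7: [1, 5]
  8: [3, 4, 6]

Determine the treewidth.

A width-2 tree decomposition is:
Bags: B1 = {1, 5, 7}  B2 = {1, 3, 5}  B3 = {1, 3, 4}  B4 = {3, 4, 8}  B5 = {2, 4, 8}  B6 = {2, 6, 8}
Tree: B1–B2, B2–B3, B3–B4, B4–B5, B5–B6
The largest bag has 3 vertices, giving width 2; this decomposition certifies tw(G) ≤ 2. The edges 7–5–3–1–7 form a cycle, so G is not a tree and its treewidth is at least 2. Hence tw(G) = 2 exactly.

2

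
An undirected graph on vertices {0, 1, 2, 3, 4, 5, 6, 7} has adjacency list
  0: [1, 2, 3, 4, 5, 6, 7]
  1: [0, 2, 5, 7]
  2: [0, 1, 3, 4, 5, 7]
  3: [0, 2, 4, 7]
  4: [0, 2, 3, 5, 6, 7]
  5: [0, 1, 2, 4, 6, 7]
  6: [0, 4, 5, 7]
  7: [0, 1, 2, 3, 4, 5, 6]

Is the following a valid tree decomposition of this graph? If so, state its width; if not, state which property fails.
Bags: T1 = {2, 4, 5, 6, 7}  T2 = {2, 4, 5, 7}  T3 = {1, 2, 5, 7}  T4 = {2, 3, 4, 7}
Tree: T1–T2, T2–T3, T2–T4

No — vertex 0 appears in no bag.

A tree decomposition must satisfy three properties: every vertex lies in some bag; for every edge, both endpoints lie together in some bag; and for every vertex, the bags containing it form a connected subtree. Here vertex 0 appears in no bag, so the decomposition is invalid.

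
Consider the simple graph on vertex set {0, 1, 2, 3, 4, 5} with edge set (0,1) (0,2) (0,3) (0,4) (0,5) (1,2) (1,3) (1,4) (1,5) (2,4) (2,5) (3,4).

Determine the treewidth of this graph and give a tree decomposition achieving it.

The largest bag has 4 vertices, giving width 3; this decomposition certifies tw(G) ≤ 3. For the lower bound, the 4 vertices {0, 1, 2, 4} are pairwise adjacent, and any tree decomposition puts a clique entirely inside one bag — forcing width ≥ 3. Hence tw(G) = 3 exactly.

Treewidth 3.
One optimal decomposition is:
Bags: B1 = {0, 1, 3, 4}  B2 = {0, 1, 2, 4}  B3 = {0, 1, 2, 5}
Tree: B1–B2, B2–B3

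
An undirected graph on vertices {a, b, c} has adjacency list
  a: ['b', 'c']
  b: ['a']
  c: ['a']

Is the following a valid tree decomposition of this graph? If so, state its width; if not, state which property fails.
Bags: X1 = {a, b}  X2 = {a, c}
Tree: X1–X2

Yes; width 1.

Vertex coverage: the bags together contain {a, b, c}, the full vertex set. Edge coverage: each edge of G has both endpoints in at least one bag. Running intersection: for every vertex, the bags containing it form a connected subtree. All three properties hold, so this is a valid tree decomposition of width max|bag| − 1 = 1, and hence tw(G) ≤ 1.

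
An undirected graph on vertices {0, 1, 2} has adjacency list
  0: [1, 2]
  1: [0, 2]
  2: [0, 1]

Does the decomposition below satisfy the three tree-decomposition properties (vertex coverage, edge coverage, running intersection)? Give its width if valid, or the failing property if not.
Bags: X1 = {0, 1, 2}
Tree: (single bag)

Every vertex of G appears in some bag (union = {0, 1, 2}); every edge is covered by a bag; and for each vertex v the set of bags containing v is connected in the bag tree. The decomposition is therefore valid. The largest bag has 3 vertices, so the width is 2.

Yes; width 2.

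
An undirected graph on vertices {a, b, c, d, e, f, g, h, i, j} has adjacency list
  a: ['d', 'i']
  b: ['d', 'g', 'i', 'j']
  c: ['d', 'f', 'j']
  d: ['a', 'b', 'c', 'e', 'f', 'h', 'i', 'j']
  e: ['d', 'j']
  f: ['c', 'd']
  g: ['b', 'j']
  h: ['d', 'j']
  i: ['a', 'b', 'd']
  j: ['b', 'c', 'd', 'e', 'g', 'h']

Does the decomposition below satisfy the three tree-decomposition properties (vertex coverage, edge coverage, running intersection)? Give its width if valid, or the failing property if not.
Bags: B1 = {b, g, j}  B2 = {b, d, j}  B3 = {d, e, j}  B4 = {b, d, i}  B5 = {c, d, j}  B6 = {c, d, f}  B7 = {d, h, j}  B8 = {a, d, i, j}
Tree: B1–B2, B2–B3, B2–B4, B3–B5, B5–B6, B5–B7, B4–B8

A tree decomposition must satisfy three properties: every vertex lies in some bag; for every edge, both endpoints lie together in some bag; and for every vertex, the bags containing it form a connected subtree. Here bags containing vertex j are not connected in the tree, so the decomposition is invalid.

No — bags containing vertex j are not connected in the tree.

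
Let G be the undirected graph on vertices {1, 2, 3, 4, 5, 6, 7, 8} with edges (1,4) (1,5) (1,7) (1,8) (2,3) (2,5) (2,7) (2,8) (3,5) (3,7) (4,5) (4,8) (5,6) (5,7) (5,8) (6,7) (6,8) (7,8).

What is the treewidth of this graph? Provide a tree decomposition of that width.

Each bag holds 4 vertices, so the decomposition has width 3, which upper-bounds the treewidth. For the lower bound, the 4 vertices {1, 4, 5, 8} are pairwise adjacent, and any tree decomposition puts a clique entirely inside one bag — forcing width ≥ 3. Hence tw(G) = 3 exactly.

Treewidth 3.
One such decomposition:
Bags: B1 = {1, 5, 7, 8}  B2 = {2, 5, 7, 8}  B3 = {2, 3, 5, 7}  B4 = {1, 4, 5, 8}  B5 = {5, 6, 7, 8}
Tree: B1–B2, B2–B3, B1–B4, B2–B5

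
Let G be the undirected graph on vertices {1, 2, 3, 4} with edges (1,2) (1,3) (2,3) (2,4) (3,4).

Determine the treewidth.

A width-2 tree decomposition is:
Bags: B1 = {2, 3, 4}  B2 = {1, 2, 3}
Tree: B1–B2
Every bag has size at most 3, so the width is 3 − 1 = 2 and tw(G) ≤ 2. On the other hand G contains the 3-clique {1, 2, 3}. A clique must lie in a single bag of any decomposition, so no decomposition can have width below 2. Therefore the treewidth is 2.

2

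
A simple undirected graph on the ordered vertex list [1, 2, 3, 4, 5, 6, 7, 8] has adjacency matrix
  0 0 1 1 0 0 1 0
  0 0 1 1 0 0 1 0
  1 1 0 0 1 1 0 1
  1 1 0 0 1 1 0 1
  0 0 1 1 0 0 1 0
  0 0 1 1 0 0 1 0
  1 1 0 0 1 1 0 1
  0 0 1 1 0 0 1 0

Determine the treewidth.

A width-3 tree decomposition is:
Bags: B1 = {1, 3, 4, 7}  B2 = {3, 4, 7, 8}  B3 = {3, 4, 6, 7}  B4 = {2, 3, 4, 7}  B5 = {3, 4, 5, 7}
Tree: B1–B2, B2–B3, B3–B4, B4–B5
Each bag holds 4 vertices, so the decomposition has width 3, which upper-bounds the treewidth. For the lower bound: the 4 vertex sets {1,4}, {7,8}, {3}, {6} are disjoint, each induces a connected subgraph, and every pair is joined by at least one edge of G. Contracting each set to a single vertex therefore yields K_{4} as a minor, and since treewidth is minor-monotone, tw(G) ≥ tw(K_{4}) = 3. Hence tw(G) = 3 exactly.

3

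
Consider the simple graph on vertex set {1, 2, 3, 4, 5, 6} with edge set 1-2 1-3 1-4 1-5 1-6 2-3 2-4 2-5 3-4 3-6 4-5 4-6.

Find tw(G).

A width-3 tree decomposition is:
Bags: B1 = {1, 3, 4, 6}  B2 = {1, 2, 3, 4}  B3 = {1, 2, 4, 5}
Tree: B1–B2, B2–B3
Each bag holds 4 vertices, so the decomposition has width 3, which upper-bounds the treewidth. Conversely, {1, 2, 3, 4} is a clique of size 4, and the vertices of any clique must share a bag in every tree decomposition; so some bag has ≥ 4 vertices and tw(G) ≥ 3. The upper and lower bounds meet at 3, so that is the treewidth.

3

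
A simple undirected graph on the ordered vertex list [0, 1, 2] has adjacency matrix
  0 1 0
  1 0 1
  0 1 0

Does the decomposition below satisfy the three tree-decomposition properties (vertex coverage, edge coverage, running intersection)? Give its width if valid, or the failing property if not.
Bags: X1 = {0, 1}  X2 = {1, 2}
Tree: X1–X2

Every vertex of G appears in some bag (union = {0, 1, 2}); every edge is covered by a bag; and for each vertex v the set of bags containing v is connected in the bag tree. The decomposition is therefore valid. The largest bag has 2 vertices, so the width is 1.

Yes; width 1.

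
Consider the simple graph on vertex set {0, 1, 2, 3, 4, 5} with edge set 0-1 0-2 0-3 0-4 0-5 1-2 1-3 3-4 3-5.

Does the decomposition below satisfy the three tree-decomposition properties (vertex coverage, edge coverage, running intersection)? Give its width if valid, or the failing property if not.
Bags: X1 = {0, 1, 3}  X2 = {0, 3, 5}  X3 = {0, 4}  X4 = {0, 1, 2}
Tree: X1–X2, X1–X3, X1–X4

No — edge (3,4) lies in no bag.

A tree decomposition must satisfy three properties: every vertex lies in some bag; for every edge, both endpoints lie together in some bag; and for every vertex, the bags containing it form a connected subtree. Here edge (3,4) lies in no bag, so the decomposition is invalid.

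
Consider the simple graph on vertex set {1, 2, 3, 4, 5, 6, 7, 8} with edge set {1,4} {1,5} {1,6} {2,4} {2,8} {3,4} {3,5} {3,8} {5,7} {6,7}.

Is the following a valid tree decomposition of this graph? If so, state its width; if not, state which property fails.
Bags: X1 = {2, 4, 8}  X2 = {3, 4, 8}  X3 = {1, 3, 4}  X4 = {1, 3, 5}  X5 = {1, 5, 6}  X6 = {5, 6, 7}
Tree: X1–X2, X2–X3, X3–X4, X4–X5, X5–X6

Yes; width 2.

Checking the three conditions: (i) the bags cover all of {1, 2, 3, 4, 5, 6, 7, 8}; (ii) for each edge, some bag contains both endpoints; (iii) the bags containing any fixed vertex form a subtree. All hold, so the decomposition is valid with width 3 − 1 = 2.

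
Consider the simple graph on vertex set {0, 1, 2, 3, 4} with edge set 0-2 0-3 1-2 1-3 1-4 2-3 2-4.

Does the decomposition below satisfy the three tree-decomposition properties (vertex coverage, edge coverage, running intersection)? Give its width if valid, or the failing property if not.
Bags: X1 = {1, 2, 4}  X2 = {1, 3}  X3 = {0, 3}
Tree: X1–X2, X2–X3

No — edge (2,3) lies in no bag.

A tree decomposition must satisfy three properties: every vertex lies in some bag; for every edge, both endpoints lie together in some bag; and for every vertex, the bags containing it form a connected subtree. Here edge (2,3) lies in no bag, so the decomposition is invalid.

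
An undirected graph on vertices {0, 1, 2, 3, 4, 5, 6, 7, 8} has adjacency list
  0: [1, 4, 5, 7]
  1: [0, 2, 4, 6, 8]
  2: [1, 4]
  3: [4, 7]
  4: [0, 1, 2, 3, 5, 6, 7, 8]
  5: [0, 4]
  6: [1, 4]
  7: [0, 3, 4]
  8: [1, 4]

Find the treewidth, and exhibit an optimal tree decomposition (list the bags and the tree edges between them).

Treewidth 2.
One optimal decomposition is:
Bags: B1 = {0, 1, 4}  B2 = {1, 4, 6}  B3 = {0, 4, 5}  B4 = {0, 4, 7}  B5 = {1, 4, 8}  B6 = {1, 2, 4}  B7 = {3, 4, 7}
Tree: B1–B2, B1–B3, B1–B4, B1–B5, B1–B6, B4–B7

Every bag has size at most 3, so the width is 3 − 1 = 2 and tw(G) ≤ 2. Conversely, {0, 1, 4} is a clique of size 3, and the vertices of any clique must share a bag in every tree decomposition; so some bag has ≥ 3 vertices and tw(G) ≥ 2. Combining the bounds, tw(G) = 2.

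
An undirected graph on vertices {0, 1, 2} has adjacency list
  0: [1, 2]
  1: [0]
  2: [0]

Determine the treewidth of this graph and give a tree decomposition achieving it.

Each bag holds 2 vertices, so the decomposition has width 1, which upper-bounds the treewidth. Since G has at least one edge (e.g. 2–0), it is not an edgeless graph, so tw(G) ≥ 1. Combining the bounds, tw(G) = 1.

Treewidth 1.
One optimal decomposition is:
Bags: B1 = {0, 2}  B2 = {0, 1}
Tree: B1–B2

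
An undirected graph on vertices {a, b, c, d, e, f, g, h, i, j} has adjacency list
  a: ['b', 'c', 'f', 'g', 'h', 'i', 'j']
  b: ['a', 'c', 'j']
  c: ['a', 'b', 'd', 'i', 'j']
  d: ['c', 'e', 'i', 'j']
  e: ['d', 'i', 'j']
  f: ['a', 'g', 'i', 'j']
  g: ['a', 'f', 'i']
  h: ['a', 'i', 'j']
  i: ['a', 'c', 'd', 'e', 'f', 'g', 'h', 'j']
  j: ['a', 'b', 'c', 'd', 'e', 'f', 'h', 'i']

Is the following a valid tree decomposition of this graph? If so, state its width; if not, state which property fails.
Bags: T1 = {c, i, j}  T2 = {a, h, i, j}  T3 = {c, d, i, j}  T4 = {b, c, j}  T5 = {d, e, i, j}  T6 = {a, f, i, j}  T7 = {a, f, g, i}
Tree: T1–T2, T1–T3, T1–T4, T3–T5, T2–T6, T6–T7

A tree decomposition must satisfy three properties: every vertex lies in some bag; for every edge, both endpoints lie together in some bag; and for every vertex, the bags containing it form a connected subtree. Here edge (a,c) lies in no bag, so the decomposition is invalid.

No — edge (a,c) lies in no bag.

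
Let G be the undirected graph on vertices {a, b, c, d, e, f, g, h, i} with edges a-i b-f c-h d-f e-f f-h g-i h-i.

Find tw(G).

1

A width-1 tree decomposition is:
Bags: B1 = {f, h}  B2 = {h, i}  B3 = {g, i}  B4 = {c, h}  B5 = {a, i}  B6 = {e, f}  B7 = {d, f}  B8 = {b, f}
Tree: B1–B2, B2–B3, B2–B4, B3–B5, B1–B6, B1–B7, B6–B8
The largest bag has 2 vertices, giving width 1; this decomposition certifies tw(G) ≤ 1. Since G has at least one edge (e.g. f–h), it is not an edgeless graph, so tw(G) ≥ 1. Combining the bounds, tw(G) = 1.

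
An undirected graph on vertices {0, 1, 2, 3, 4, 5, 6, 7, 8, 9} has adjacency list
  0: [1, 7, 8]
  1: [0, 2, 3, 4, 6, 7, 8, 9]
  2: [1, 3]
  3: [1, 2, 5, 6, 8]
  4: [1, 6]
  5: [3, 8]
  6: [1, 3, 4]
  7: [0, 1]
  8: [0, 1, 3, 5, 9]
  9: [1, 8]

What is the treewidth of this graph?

2

A width-2 tree decomposition is:
Bags: B1 = {1, 3, 8}  B2 = {1, 2, 3}  B3 = {3, 5, 8}  B4 = {1, 3, 6}  B5 = {1, 4, 6}  B6 = {0, 1, 8}  B7 = {0, 1, 7}  B8 = {1, 8, 9}
Tree: B1–B2, B1–B3, B2–B4, B4–B5, B1–B6, B6–B7, B1–B8
The largest bag has 3 vertices, giving width 2; this decomposition certifies tw(G) ≤ 2. On the other hand G contains the 3-clique {0, 1, 8}. A clique must lie in a single bag of any decomposition, so no decomposition can have width below 2. The upper and lower bounds meet at 2, so that is the treewidth.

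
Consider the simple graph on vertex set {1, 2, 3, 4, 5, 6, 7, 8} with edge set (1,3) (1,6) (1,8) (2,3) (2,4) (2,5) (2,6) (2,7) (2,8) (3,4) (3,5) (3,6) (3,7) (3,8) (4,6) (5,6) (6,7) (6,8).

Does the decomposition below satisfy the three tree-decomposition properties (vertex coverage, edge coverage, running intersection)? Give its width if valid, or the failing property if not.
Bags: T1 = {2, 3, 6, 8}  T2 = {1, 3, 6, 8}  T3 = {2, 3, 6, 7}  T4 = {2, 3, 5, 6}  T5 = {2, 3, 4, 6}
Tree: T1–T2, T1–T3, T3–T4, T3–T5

Yes; width 3.

Checking the three conditions: (i) the bags cover all of {1, 2, 3, 4, 5, 6, 7, 8}; (ii) for each edge, some bag contains both endpoints; (iii) the bags containing any fixed vertex form a subtree. All hold, so the decomposition is valid with width 4 − 1 = 3.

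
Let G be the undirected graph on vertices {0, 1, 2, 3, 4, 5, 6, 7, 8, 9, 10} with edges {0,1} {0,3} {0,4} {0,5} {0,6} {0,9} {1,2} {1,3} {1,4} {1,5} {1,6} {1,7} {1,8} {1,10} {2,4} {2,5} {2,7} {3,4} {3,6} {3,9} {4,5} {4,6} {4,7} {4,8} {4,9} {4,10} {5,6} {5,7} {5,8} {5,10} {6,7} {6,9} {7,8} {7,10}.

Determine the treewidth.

4

A width-4 tree decomposition is:
Bags: B1 = {1, 4, 5, 6, 7}  B2 = {0, 1, 4, 5, 6}  B3 = {1, 4, 5, 7, 10}  B4 = {0, 1, 3, 4, 6}  B5 = {0, 3, 4, 6, 9}  B6 = {1, 4, 5, 7, 8}  B7 = {1, 2, 4, 5, 7}
Tree: B1–B2, B1–B3, B2–B4, B4–B5, B3–B6, B6–B7
Each bag holds 5 vertices, so the decomposition has width 4, which upper-bounds the treewidth. Conversely, {0, 1, 3, 4, 6} is a clique of size 5, and the vertices of any clique must share a bag in every tree decomposition; so some bag has ≥ 5 vertices and tw(G) ≥ 4. Hence tw(G) = 4 exactly.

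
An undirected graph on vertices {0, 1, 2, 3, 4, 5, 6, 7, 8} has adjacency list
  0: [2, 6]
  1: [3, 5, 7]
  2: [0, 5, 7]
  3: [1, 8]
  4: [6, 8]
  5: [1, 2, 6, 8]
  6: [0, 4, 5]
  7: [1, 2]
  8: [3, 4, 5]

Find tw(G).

3

A width-3 tree decomposition is:
Bags: B1 = {0, 2, 6, 7}  B2 = {2, 5, 6, 7}  B3 = {1, 5, 6, 7}  B4 = {1, 4, 5, 6}  B5 = {1, 4, 5, 8}  B6 = {1, 3, 4, 8}
Tree: B1–B2, B2–B3, B3–B4, B4–B5, B5–B6
Each bag holds 4 vertices, so the decomposition has width 3, which upper-bounds the treewidth. For the lower bound: the 4 vertex sets {0,2,7}, {6}, {5}, {1,3,4,8} are disjoint, each induces a connected subgraph, and every pair is joined by at least one edge of G. Contracting each set to a single vertex therefore yields K_{4} as a minor, and since treewidth is minor-monotone, tw(G) ≥ tw(K_{4}) = 3. Hence tw(G) = 3 exactly.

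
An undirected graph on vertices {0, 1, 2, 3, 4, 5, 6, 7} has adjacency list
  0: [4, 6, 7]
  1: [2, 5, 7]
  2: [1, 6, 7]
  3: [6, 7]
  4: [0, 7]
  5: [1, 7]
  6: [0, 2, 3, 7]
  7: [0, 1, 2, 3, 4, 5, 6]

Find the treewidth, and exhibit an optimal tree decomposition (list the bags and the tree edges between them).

Treewidth 2.
One optimal decomposition is:
Bags: B1 = {1, 2, 7}  B2 = {2, 6, 7}  B3 = {0, 6, 7}  B4 = {3, 6, 7}  B5 = {1, 5, 7}  B6 = {0, 4, 7}
Tree: B1–B2, B2–B3, B2–B4, B1–B5, B3–B6

Each bag holds 3 vertices, so the decomposition has width 2, which upper-bounds the treewidth. On the other hand G contains the 3-clique {1, 2, 7}. A clique must lie in a single bag of any decomposition, so no decomposition can have width below 2. Combining the bounds, tw(G) = 2.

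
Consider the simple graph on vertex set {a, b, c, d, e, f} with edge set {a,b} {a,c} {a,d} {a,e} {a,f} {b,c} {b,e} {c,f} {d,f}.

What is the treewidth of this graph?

A width-2 tree decomposition is:
Bags: B1 = {a, b, c}  B2 = {a, c, f}  B3 = {a, b, e}  B4 = {a, d, f}
Tree: B1–B2, B1–B3, B2–B4
Each bag holds 3 vertices, so the decomposition has width 2, which upper-bounds the treewidth. Conversely, {a, b, e} is a clique of size 3, and the vertices of any clique must share a bag in every tree decomposition; so some bag has ≥ 3 vertices and tw(G) ≥ 2. Combining the bounds, tw(G) = 2.

2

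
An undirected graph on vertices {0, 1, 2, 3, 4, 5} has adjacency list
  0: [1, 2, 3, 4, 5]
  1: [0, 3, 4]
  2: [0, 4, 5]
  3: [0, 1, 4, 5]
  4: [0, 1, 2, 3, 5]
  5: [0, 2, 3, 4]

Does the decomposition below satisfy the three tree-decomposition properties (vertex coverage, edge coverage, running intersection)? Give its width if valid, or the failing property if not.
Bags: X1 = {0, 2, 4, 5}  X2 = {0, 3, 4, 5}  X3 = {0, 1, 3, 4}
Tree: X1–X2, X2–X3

Every vertex of G appears in some bag (union = {0, 1, 2, 3, 4, 5}); every edge is covered by a bag; and for each vertex v the set of bags containing v is connected in the bag tree. The decomposition is therefore valid. The largest bag has 4 vertices, so the width is 3.

Yes; width 3.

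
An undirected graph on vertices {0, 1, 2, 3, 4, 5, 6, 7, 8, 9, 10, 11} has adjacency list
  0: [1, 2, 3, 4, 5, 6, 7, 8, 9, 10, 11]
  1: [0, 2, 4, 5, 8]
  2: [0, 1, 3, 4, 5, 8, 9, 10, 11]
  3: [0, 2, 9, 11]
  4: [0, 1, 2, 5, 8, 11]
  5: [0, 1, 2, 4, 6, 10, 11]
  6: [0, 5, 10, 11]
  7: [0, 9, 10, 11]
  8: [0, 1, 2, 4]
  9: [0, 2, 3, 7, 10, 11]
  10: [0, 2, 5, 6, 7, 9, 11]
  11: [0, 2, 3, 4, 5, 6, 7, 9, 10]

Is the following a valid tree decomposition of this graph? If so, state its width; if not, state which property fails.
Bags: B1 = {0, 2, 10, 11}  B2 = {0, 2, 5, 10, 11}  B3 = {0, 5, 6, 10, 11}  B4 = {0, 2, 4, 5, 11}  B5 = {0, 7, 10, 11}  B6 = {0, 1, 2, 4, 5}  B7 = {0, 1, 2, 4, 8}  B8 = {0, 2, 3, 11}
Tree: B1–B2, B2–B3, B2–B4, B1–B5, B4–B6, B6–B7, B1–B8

A tree decomposition must satisfy three properties: every vertex lies in some bag; for every edge, both endpoints lie together in some bag; and for every vertex, the bags containing it form a connected subtree. Here vertex 9 appears in no bag, so the decomposition is invalid.

No — vertex 9 appears in no bag.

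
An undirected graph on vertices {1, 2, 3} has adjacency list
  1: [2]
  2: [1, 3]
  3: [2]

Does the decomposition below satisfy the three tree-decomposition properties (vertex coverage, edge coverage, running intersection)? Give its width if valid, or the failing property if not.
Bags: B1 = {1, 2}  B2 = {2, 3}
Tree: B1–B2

Yes; width 1.

Every vertex of G appears in some bag (union = {1, 2, 3}); every edge is covered by a bag; and for each vertex v the set of bags containing v is connected in the bag tree. The decomposition is therefore valid. The largest bag has 2 vertices, so the width is 1.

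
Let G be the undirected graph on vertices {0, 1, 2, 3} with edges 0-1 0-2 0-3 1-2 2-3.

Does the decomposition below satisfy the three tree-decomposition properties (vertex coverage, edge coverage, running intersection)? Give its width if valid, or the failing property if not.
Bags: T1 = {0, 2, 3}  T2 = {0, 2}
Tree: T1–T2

No — vertex 1 appears in no bag.

A tree decomposition must satisfy three properties: every vertex lies in some bag; for every edge, both endpoints lie together in some bag; and for every vertex, the bags containing it form a connected subtree. Here vertex 1 appears in no bag, so the decomposition is invalid.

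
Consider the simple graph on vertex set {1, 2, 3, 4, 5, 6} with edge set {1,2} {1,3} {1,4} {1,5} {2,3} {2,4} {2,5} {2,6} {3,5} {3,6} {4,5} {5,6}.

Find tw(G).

A width-3 tree decomposition is:
Bags: B1 = {1, 2, 3, 5}  B2 = {2, 3, 5, 6}  B3 = {1, 2, 4, 5}
Tree: B1–B2, B1–B3
The largest bag has 4 vertices, giving width 3; this decomposition certifies tw(G) ≤ 3. For the lower bound, the 4 vertices {1, 2, 3, 5} are pairwise adjacent, and any tree decomposition puts a clique entirely inside one bag — forcing width ≥ 3. Combining the bounds, tw(G) = 3.

3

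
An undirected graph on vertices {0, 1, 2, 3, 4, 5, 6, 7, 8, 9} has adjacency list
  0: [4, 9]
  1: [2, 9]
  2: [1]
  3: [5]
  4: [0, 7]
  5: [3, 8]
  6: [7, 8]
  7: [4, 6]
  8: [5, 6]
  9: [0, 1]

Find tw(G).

A width-1 tree decomposition is:
Bags: B1 = {1, 2}  B2 = {1, 9}  B3 = {0, 9}  B4 = {0, 4}  B5 = {4, 7}  B6 = {6, 7}  B7 = {6, 8}  B8 = {5, 8}  B9 = {3, 5}
Tree: B1–B2, B2–B3, B3–B4, B4–B5, B5–B6, B6–B7, B7–B8, B8–B9
The largest bag has 2 vertices, giving width 1; this decomposition certifies tw(G) ≤ 1. Any graph with an edge has treewidth ≥ 1, and G has the edge 2–1. Hence tw(G) = 1 exactly.

1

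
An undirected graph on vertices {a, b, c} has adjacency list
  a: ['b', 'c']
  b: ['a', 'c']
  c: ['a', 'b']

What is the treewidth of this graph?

A width-2 tree decomposition is:
Bags: B1 = {a, b, c}
Tree: (single bag)
With just one bag of size 3, the width is 3 − 1 = 2, so tw(G) ≤ 2. On the other hand G contains the 3-clique {a, b, c}. A clique must lie in a single bag of any decomposition, so no decomposition can have width below 2. Therefore the treewidth is 2.

2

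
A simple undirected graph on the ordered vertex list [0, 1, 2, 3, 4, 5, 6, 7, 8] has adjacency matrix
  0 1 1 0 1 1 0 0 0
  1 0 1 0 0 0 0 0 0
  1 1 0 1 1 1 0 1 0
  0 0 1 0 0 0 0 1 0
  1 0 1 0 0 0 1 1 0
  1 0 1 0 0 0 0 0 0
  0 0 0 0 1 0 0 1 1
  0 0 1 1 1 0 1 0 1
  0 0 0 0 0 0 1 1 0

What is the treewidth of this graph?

2

A width-2 tree decomposition is:
Bags: B1 = {2, 4, 7}  B2 = {4, 6, 7}  B3 = {6, 7, 8}  B4 = {0, 2, 4}  B5 = {0, 1, 2}  B6 = {0, 2, 5}  B7 = {2, 3, 7}
Tree: B1–B2, B2–B3, B1–B4, B4–B5, B4–B6, B1–B7
The largest bag has 3 vertices, giving width 2; this decomposition certifies tw(G) ≤ 2. On the other hand G contains the 3-clique {6, 7, 8}. A clique must lie in a single bag of any decomposition, so no decomposition can have width below 2. Hence tw(G) = 2 exactly.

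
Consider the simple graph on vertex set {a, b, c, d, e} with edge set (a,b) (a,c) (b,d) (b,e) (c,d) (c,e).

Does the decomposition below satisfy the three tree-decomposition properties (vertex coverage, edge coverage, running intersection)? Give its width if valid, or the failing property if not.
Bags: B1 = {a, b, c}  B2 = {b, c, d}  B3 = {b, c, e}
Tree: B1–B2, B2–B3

Yes; width 2.

Every vertex of G appears in some bag (union = {a, b, c, d, e}); every edge is covered by a bag; and for each vertex v the set of bags containing v is connected in the bag tree. The decomposition is therefore valid. The largest bag has 3 vertices, so the width is 2.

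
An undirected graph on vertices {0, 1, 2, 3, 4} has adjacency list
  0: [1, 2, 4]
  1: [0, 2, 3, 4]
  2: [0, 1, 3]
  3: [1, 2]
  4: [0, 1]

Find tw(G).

A width-2 tree decomposition is:
Bags: B1 = {1, 2, 3}  B2 = {0, 1, 2}  B3 = {0, 1, 4}
Tree: B1–B2, B2–B3
The largest bag has 3 vertices, giving width 2; this decomposition certifies tw(G) ≤ 2. For the lower bound, the 3 vertices {0, 1, 2} are pairwise adjacent, and any tree decomposition puts a clique entirely inside one bag — forcing width ≥ 2. Hence tw(G) = 2 exactly.

2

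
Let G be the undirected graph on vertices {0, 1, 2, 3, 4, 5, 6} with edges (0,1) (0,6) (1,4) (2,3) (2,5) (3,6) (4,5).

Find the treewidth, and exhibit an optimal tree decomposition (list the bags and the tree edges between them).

Treewidth 2.
Bags: B1 = {1, 4, 5}  B2 = {0, 1, 5}  B3 = {0, 5, 6}  B4 = {3, 5, 6}  B5 = {2, 3, 5}
Tree: B1–B2, B2–B3, B3–B4, B4–B5

Each bag holds 3 vertices, so the decomposition has width 2, which upper-bounds the treewidth. Since 5–4–1–0–6–3–2–5 is a cycle in G, G is not acyclic. Forests are exactly the graphs of treewidth ≤ 1, so tw(G) ≥ 2. Therefore the treewidth is 2.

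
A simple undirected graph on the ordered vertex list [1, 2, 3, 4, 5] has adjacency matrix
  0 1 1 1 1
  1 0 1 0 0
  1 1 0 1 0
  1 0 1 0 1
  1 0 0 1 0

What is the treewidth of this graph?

2

A width-2 tree decomposition is:
Bags: B1 = {1, 4, 5}  B2 = {1, 3, 4}  B3 = {1, 2, 3}
Tree: B1–B2, B2–B3
Each bag holds 3 vertices, so the decomposition has width 2, which upper-bounds the treewidth. On the other hand G contains the 3-clique {1, 2, 3}. A clique must lie in a single bag of any decomposition, so no decomposition can have width below 2. The upper and lower bounds meet at 2, so that is the treewidth.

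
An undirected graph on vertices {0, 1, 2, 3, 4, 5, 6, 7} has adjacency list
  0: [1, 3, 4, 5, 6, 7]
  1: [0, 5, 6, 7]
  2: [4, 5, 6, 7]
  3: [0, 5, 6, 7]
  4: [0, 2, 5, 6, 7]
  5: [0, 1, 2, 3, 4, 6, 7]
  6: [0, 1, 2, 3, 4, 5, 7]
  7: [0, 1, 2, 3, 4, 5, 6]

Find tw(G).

A width-4 tree decomposition is:
Bags: B1 = {0, 4, 5, 6, 7}  B2 = {0, 3, 5, 6, 7}  B3 = {2, 4, 5, 6, 7}  B4 = {0, 1, 5, 6, 7}
Tree: B1–B2, B1–B3, B2–B4
The largest bag has 5 vertices, giving width 4; this decomposition certifies tw(G) ≤ 4. For the lower bound, the 5 vertices {0, 1, 5, 6, 7} are pairwise adjacent, and any tree decomposition puts a clique entirely inside one bag — forcing width ≥ 4. The upper and lower bounds meet at 4, so that is the treewidth.

4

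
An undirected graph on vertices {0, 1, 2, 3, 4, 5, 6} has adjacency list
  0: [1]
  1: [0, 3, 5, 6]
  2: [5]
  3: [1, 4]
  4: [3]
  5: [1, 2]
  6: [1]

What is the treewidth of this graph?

A width-1 tree decomposition is:
Bags: B1 = {1, 5}  B2 = {1, 3}  B3 = {3, 4}  B4 = {2, 5}  B5 = {0, 1}  B6 = {1, 6}
Tree: B1–B2, B2–B3, B1–B4, B2–B5, B1–B6
The largest bag has 2 vertices, giving width 1; this decomposition certifies tw(G) ≤ 1. G has an edge, so its treewidth is at least 1. Therefore the treewidth is 1.

1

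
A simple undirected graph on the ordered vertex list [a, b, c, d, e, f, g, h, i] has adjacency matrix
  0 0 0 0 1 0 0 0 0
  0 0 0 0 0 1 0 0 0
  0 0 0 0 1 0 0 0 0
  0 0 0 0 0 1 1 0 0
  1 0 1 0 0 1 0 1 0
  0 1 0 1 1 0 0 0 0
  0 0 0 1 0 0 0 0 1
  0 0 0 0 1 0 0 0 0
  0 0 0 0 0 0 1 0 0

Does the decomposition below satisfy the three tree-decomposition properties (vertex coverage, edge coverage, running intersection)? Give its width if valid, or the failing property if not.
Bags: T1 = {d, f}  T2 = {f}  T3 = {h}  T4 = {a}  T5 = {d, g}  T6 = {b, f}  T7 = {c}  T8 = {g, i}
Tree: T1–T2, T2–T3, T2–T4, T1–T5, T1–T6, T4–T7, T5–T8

No — vertex e appears in no bag.

A tree decomposition must satisfy three properties: every vertex lies in some bag; for every edge, both endpoints lie together in some bag; and for every vertex, the bags containing it form a connected subtree. Here vertex e appears in no bag, so the decomposition is invalid.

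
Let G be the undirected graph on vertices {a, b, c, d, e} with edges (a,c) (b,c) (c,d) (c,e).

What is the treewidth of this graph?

1

A width-1 tree decomposition is:
Bags: B1 = {c, e}  B2 = {b, c}  B3 = {c, d}  B4 = {a, c}
Tree: B1–B2, B2–B3, B1–B4
Each bag holds 2 vertices, so the decomposition has width 1, which upper-bounds the treewidth. Since G has at least one edge (e.g. e–c), it is not an edgeless graph, so tw(G) ≥ 1. Therefore the treewidth is 1.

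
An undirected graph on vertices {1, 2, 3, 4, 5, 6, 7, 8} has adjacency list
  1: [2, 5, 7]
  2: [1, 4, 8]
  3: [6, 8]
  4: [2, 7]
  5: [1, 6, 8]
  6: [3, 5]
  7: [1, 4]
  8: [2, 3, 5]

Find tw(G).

A width-2 tree decomposition is:
Bags: B1 = {2, 4, 7}  B2 = {1, 2, 7}  B3 = {1, 2, 8}  B4 = {1, 5, 8}  B5 = {3, 5, 8}  B6 = {3, 5, 6}
Tree: B1–B2, B2–B3, B3–B4, B4–B5, B5–B6
Every bag has size at most 3, so the width is 3 − 1 = 2 and tw(G) ≤ 2. Since 4–7–1–2–4 is a cycle in G, G is not acyclic. Forests are exactly the graphs of treewidth ≤ 1, so tw(G) ≥ 2. Therefore the treewidth is 2.

2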